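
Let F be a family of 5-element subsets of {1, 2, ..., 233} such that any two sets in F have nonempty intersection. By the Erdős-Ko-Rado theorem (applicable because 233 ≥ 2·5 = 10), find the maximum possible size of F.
max |F| = C(232, 4) = 117612110

Erdős-Ko-Rado (1961): when n ≥ 2k, max |F| = C(n−1, k−1). The bound is attained by the star {A : i ∈ A} for any fixed i ∈ [n]. Here C(233−1, 5−1) = C(232, 4) = 117612110.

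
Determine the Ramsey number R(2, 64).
R(2, 64) = 64

R(2, k) = k for all k ≥ 2: in a 2-colouring of K_k, either some edge is red (a red K_2) or all edges are blue (a blue K_k). And K_{63} coloured all-blue has no blue K_64, so R(2, 64) > 63. Hence R(2, 64) = 64.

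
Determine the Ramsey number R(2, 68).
R(2, 68) = 68

R(2, k) = k for all k ≥ 2: in a 2-colouring of K_k, either some edge is red (a red K_2) or all edges are blue (a blue K_k). And K_{67} coloured all-blue has no blue K_68, so R(2, 68) > 67. Hence R(2, 68) = 68.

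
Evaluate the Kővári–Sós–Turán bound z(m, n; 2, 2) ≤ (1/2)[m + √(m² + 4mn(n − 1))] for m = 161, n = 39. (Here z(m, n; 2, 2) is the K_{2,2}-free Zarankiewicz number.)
z(161, 39; 2, 2) ≤ (1/2)[161 + √(161² + 4·161·39·38)] = (1/2)[161 + √980329] = 575.5578

Kővári–Sós–Turán: let r_1, ..., r_161 be the row sums and z = Σ r_i the total number of 1s. Each pair of columns can share at most one row with both entries 1 (else a 2×2 all-ones block appears), so Σ_i C(r_i, 2) ≤ C(39, 2) = 741. By convexity Σ_i C(r_i, 2) ≥ 161·C(z/161, 2) = z(z − 161)/(2·161), giving z² − 161z − 161·39·38 ≤ 0 and hence z ≤ (1/2)[161 + √(25921 + 4·238602)] = (1/2)[161 + √980329] ≈ (1/2)(161 + 990.1156) = 575.5578.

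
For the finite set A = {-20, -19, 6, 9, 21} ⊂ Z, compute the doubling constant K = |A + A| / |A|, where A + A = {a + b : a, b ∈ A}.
K = |A + A| / |A| = 15/5 = 3

Enumerate A + A = {a + b : a, b ∈ A}. With |A| = 5, there are |A|^2 = 25 ordered sum pairs; collecting distinct values, A + A = {-40, -39, -38, -14, -13, -11, -10, 1, 2, 12, 15, 18, 27, 30, 42}, so |A + A| = 15. Thus K = 15/5 = 3. For comparison, the minimum possible |A + A| over all 5-element sets is 2·5 − 1 = 9 (so min K = 9/5), attained only by arithmetic progressions.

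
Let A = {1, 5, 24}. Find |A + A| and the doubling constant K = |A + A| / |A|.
K = |A + A| / |A| = 6/3 = 2

Enumerate A + A = {a + b : a, b ∈ A}. With |A| = 3, there are |A|^2 = 9 ordered sum pairs; collecting distinct values, A + A = {2, 6, 10, 25, 29, 48}, so |A + A| = 6. Thus K = 6/3 = 2. For comparison, the minimum possible |A + A| over all 3-element sets is 2·3 − 1 = 5 (so min K = 5/3), attained only by arithmetic progressions.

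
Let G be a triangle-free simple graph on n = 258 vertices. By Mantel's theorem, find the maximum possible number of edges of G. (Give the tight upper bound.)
ex(258, K_3) = ⌊258^2/4⌋ = 16641

Mantel (1907): a triangle-free graph on n vertices has at most ⌊n^2/4⌋ edges, with equality for the complete bipartite graph K_{⌊n/2⌋, ⌈n/2⌉}. For n = 258: ⌊258^2/4⌋ = ⌊66564/4⌋ = 16641. The extremal graph is K_{129, 129}, which has 129·129 = 16641 edges.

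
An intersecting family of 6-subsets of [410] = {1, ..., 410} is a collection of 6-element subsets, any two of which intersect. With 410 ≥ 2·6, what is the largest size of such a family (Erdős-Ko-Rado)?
max |F| = C(409, 5) = 93063137706

Erdős-Ko-Rado (1961): when n ≥ 2k, max |F| = C(n−1, k−1). The bound is attained by the star {A : i ∈ A} for any fixed i ∈ [n]. Here C(410−1, 6−1) = C(409, 5) = 93063137706.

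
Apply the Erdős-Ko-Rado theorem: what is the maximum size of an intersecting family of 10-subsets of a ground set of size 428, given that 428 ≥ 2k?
max |F| = C(427, 9) = 1194613602185145275

The Erdős-Ko-Rado theorem states: for n ≥ 2k, an intersecting family of k-subsets of an n-element set has size at most C(n − 1, k − 1), with equality for 'star' families {A ⊆ [n] : |A| = k, i ∈ A} (fix an element i). For n = 428, k = 10: C(427, 9) = 1194613602185145275.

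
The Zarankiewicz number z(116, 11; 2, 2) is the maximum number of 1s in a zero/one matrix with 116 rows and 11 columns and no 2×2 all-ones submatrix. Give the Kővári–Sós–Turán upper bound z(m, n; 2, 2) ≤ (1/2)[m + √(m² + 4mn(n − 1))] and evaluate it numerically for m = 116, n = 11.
z(116, 11; 2, 2) ≤ (1/2)[116 + √(116² + 4·116·11·10)] = (1/2)[116 + √64496] = 184.9803

Kővári–Sós–Turán: let r_1, ..., r_116 be the row sums and z = Σ r_i the total number of 1s. Each pair of columns can share at most one row with both entries 1 (else a 2×2 all-ones block appears), so Σ_i C(r_i, 2) ≤ C(11, 2) = 55. By convexity Σ_i C(r_i, 2) ≥ 116·C(z/116, 2) = z(z − 116)/(2·116), giving z² − 116z − 116·11·10 ≤ 0 and hence z ≤ (1/2)[116 + √(13456 + 4·12760)] = (1/2)[116 + √64496] ≈ (1/2)(116 + 253.9606) = 184.9803.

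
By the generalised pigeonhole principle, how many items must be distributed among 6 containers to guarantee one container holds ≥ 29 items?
n = (29 − 1)·6 + 1 = 169

By the generalised pigeonhole principle, to guarantee some box contains ≥ r objects we need more than (r − 1) · k objects total. Threshold: n = (r − 1) · k + 1. With r = 29 and k = 6: n = 28 · 6 + 1 = 168 + 1 = 169. For n = 168 = 28 · 6, we can put exactly 28 objects in every box, avoiding 29 in any single one — so 169 is tight.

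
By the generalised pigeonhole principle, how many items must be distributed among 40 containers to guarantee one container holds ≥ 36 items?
n = (36 − 1)·40 + 1 = 1401

By the generalised pigeonhole principle, to guarantee some box contains ≥ r objects we need more than (r − 1) · k objects total. Threshold: n = (r − 1) · k + 1. With r = 36 and k = 40: n = 35 · 40 + 1 = 1400 + 1 = 1401. For n = 1400 = 35 · 40, we can put exactly 35 objects in every box, avoiding 36 in any single one — so 1401 is tight.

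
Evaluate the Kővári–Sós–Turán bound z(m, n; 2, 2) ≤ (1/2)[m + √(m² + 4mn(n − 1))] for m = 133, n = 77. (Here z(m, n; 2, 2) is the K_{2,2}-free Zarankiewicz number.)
z(133, 77; 2, 2) ≤ (1/2)[133 + √(133² + 4·133·77·76)] = (1/2)[133 + √3130953] = 951.225

Kővári–Sós–Turán: let r_1, ..., r_133 be the row sums and z = Σ r_i the total number of 1s. Each pair of columns can share at most one row with both entries 1 (else a 2×2 all-ones block appears), so Σ_i C(r_i, 2) ≤ C(77, 2) = 2926. By convexity Σ_i C(r_i, 2) ≥ 133·C(z/133, 2) = z(z − 133)/(2·133), giving z² − 133z − 133·77·76 ≤ 0 and hence z ≤ (1/2)[133 + √(17689 + 4·778316)] = (1/2)[133 + √3130953] ≈ (1/2)(133 + 1769.4499) = 951.225.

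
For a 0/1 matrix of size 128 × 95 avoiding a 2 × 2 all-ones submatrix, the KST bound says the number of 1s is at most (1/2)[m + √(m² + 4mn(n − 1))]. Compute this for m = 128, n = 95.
z(128, 95; 2, 2) ≤ (1/2)[128 + √(128² + 4·128·95·94)] = (1/2)[128 + √4588544] = 1135.0444

Kővári–Sós–Turán: let r_1, ..., r_128 be the row sums and z = Σ r_i the total number of 1s. Each pair of columns can share at most one row with both entries 1 (else a 2×2 all-ones block appears), so Σ_i C(r_i, 2) ≤ C(95, 2) = 4465. By convexity Σ_i C(r_i, 2) ≥ 128·C(z/128, 2) = z(z − 128)/(2·128), giving z² − 128z − 128·95·94 ≤ 0 and hence z ≤ (1/2)[128 + √(16384 + 4·1143040)] = (1/2)[128 + √4588544] ≈ (1/2)(128 + 2142.0887) = 1135.0444.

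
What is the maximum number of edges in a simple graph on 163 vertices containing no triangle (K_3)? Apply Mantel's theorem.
ex(163, K_3) = ⌊163^2/4⌋ = 6642

Mantel (1907): a triangle-free graph on n vertices has at most ⌊n^2/4⌋ edges, with equality for the complete bipartite graph K_{⌊n/2⌋, ⌈n/2⌉}. For n = 163: ⌊163^2/4⌋ = ⌊26569/4⌋ = 6642. The extremal graph is K_{81, 82}, which has 81·82 = 6642 edges.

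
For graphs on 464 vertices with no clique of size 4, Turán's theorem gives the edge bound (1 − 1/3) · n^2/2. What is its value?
Turán density bound = (2/3) · 464^2/2 = 215296/3 ≈ 71765.3333

Turán's theorem: ex(n, K_{r+1}) is achieved by the complete r-partite Turán graph T(n, r) with parts as balanced as possible, and is at most (1 − 1/r) · n^2/2. For r = 3, n = 464: the density bound is (2/3) · 215296/2 = 215296/3 ≈ 71765.3333. The integer-valued extremum is e(T(464, 3)) = 71765, which is strictly less than the density bound 215296/3 since 3 ∤ 464 (the parts of T(464, 3) cannot all be equal).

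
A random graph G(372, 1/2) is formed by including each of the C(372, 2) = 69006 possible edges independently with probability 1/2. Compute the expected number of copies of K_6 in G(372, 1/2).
E[# K_6] = C(372, 6) · (1/2)^C(6, 2) = 3534486491928 / 2^15 = 441810811491/4096 ≈ 107863967.649170

For each 6-subset S of vertices (there are C(372, 6) = 3534486491928 such S), let X_S = 1 if S induces a K_6 (all C(6, 2) = 15 edges present). Then P(X_S = 1) = (1/2)^15 = 1/32768. By linearity of expectation, E[# K_6] = C(372, 6) · (1/2)^15 = 3534486491928 / 32768 = 441810811491/4096 ≈ 107863967.649170.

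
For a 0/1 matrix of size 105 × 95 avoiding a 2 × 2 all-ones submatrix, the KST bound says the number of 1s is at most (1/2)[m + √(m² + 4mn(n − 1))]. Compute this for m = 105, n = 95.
z(105, 95; 2, 2) ≤ (1/2)[105 + √(105² + 4·105·95·94)] = (1/2)[105 + √3761625] = 1022.2455

Kővári–Sós–Turán: let r_1, ..., r_105 be the row sums and z = Σ r_i the total number of 1s. Each pair of columns can share at most one row with both entries 1 (else a 2×2 all-ones block appears), so Σ_i C(r_i, 2) ≤ C(95, 2) = 4465. By convexity Σ_i C(r_i, 2) ≥ 105·C(z/105, 2) = z(z − 105)/(2·105), giving z² − 105z − 105·95·94 ≤ 0 and hence z ≤ (1/2)[105 + √(11025 + 4·937650)] = (1/2)[105 + √3761625] ≈ (1/2)(105 + 1939.4909) = 1022.2455.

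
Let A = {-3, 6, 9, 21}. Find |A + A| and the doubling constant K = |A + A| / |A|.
K = |A + A| / |A| = 9/4

Enumerate A + A = {a + b : a, b ∈ A}. With |A| = 4, there are |A|^2 = 16 ordered sum pairs; collecting distinct values, A + A = {-6, 3, 6, 12, 15, 18, 27, 30, 42}, so |A + A| = 9. Thus K = 9/4. For comparison, the minimum possible |A + A| over all 4-element sets is 2·4 − 1 = 7 (so min K = 7/4), attained only by arithmetic progressions.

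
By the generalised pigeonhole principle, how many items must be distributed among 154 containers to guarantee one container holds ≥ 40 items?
n = (40 − 1)·154 + 1 = 6007

By the generalised pigeonhole principle, to guarantee some box contains ≥ r objects we need more than (r − 1) · k objects total. Threshold: n = (r − 1) · k + 1. With r = 40 and k = 154: n = 39 · 154 + 1 = 6006 + 1 = 6007. For n = 6006 = 39 · 154, we can put exactly 39 objects in every box, avoiding 40 in any single one — so 6007 is tight.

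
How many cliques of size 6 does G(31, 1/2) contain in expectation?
E[# K_6] = C(31, 6) · (1/2)^C(6, 2) = 736281 / 2^15 ≈ 22.469513

For each 6-subset S of vertices (there are C(31, 6) = 736281 such S), let X_S = 1 if S induces a K_6 (all C(6, 2) = 15 edges present). Then P(X_S = 1) = (1/2)^15 = 1/32768. By linearity of expectation, E[# K_6] = C(31, 6) · (1/2)^15 = 736281 / 32768 ≈ 22.469513.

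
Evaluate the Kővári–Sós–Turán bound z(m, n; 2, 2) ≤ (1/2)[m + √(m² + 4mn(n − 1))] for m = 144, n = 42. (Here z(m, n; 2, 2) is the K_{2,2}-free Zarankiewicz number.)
z(144, 42; 2, 2) ≤ (1/2)[144 + √(144² + 4·144·42·41)] = (1/2)[144 + √1012608] = 575.1421

Kővári–Sós–Turán: let r_1, ..., r_144 be the row sums and z = Σ r_i the total number of 1s. Each pair of columns can share at most one row with both entries 1 (else a 2×2 all-ones block appears), so Σ_i C(r_i, 2) ≤ C(42, 2) = 861. By convexity Σ_i C(r_i, 2) ≥ 144·C(z/144, 2) = z(z − 144)/(2·144), giving z² − 144z − 144·42·41 ≤ 0 and hence z ≤ (1/2)[144 + √(20736 + 4·247968)] = (1/2)[144 + √1012608] ≈ (1/2)(144 + 1006.2843) = 575.1421.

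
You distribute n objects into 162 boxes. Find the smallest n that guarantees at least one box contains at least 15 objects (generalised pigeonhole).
n = (15 − 1)·162 + 1 = 2269

By the generalised pigeonhole principle, to guarantee some box contains ≥ r objects we need more than (r − 1) · k objects total. Threshold: n = (r − 1) · k + 1. With r = 15 and k = 162: n = 14 · 162 + 1 = 2268 + 1 = 2269. For n = 2268 = 14 · 162, we can put exactly 14 objects in every box, avoiding 15 in any single one — so 2269 is tight.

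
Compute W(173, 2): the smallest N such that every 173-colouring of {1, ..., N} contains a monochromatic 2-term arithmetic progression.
W(173, 2) = 173 + 1 = 174

A 2-term AP is any pair of integers, so a monochromatic 2-AP exists iff some colour is used at least twice. With 173 colours, the colouring i ↦ i on {1, ..., 173} uses each colour once, avoiding any monochromatic pair, so W(173, 2) > 173. For {1, ..., 174}, pigeonhole forces two integers of the same colour, which form a monochromatic 2-AP. Hence W(173, 2) = 174.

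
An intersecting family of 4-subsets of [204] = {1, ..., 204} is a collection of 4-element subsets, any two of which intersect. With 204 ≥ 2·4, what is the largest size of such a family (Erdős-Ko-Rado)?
max |F| = C(203, 3) = 1373701

The Erdős-Ko-Rado theorem states: for n ≥ 2k, an intersecting family of k-subsets of an n-element set has size at most C(n − 1, k − 1), with equality for 'star' families {A ⊆ [n] : |A| = k, i ∈ A} (fix an element i). For n = 204, k = 4: C(203, 3) = 1373701.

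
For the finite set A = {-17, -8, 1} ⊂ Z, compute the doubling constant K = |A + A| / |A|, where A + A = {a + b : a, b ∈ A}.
K = |A + A| / |A| = 5/3

Enumerate A + A = {a + b : a, b ∈ A}. With |A| = 3, there are |A|^2 = 9 ordered sum pairs; collecting distinct values, A + A = {-34, -25, -16, -7, 2}, so |A + A| = 5. Thus K = 5/3. Here |A + A| = 2|A| − 1 = 5, the minimum possible — so K = 5/3 is minimal, which holds iff A is an arithmetic progression.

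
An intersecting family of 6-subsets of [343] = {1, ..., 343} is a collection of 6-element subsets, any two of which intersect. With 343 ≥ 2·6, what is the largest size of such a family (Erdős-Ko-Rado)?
max |F| = C(342, 5) = 37861215678

The Erdős-Ko-Rado theorem states: for n ≥ 2k, an intersecting family of k-subsets of an n-element set has size at most C(n − 1, k − 1), with equality for 'star' families {A ⊆ [n] : |A| = k, i ∈ A} (fix an element i). For n = 343, k = 6: C(342, 5) = 37861215678.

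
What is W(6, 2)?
W(6, 2) = 6 + 1 = 7

A 2-term AP is any pair of integers, so a monochromatic 2-AP exists iff some colour is used at least twice. With 6 colours, the colouring i ↦ i on {1, ..., 6} uses each colour once, avoiding any monochromatic pair, so W(6, 2) > 6. For {1, ..., 7}, pigeonhole forces two integers of the same colour, which form a monochromatic 2-AP. Hence W(6, 2) = 7.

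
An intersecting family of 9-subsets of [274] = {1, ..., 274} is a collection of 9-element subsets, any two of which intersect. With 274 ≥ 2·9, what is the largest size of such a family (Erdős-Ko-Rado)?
max |F| = C(273, 8) = 689960224294614

The Erdős-Ko-Rado theorem states: for n ≥ 2k, an intersecting family of k-subsets of an n-element set has size at most C(n − 1, k − 1), with equality for 'star' families {A ⊆ [n] : |A| = k, i ∈ A} (fix an element i). For n = 274, k = 9: C(273, 8) = 689960224294614.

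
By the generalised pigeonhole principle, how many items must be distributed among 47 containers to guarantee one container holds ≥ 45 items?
n = (45 − 1)·47 + 1 = 2069

By the generalised pigeonhole principle, to guarantee some box contains ≥ r objects we need more than (r − 1) · k objects total. Threshold: n = (r − 1) · k + 1. With r = 45 and k = 47: n = 44 · 47 + 1 = 2068 + 1 = 2069. For n = 2068 = 44 · 47, we can put exactly 44 objects in every box, avoiding 45 in any single one — so 2069 is tight.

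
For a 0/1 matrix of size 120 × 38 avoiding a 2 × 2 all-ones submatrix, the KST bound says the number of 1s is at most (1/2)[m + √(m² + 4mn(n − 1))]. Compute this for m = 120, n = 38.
z(120, 38; 2, 2) ≤ (1/2)[120 + √(120² + 4·120·38·37)] = (1/2)[120 + √689280] = 475.1144

Kővári–Sós–Turán: let r_1, ..., r_120 be the row sums and z = Σ r_i the total number of 1s. Each pair of columns can share at most one row with both entries 1 (else a 2×2 all-ones block appears), so Σ_i C(r_i, 2) ≤ C(38, 2) = 703. By convexity Σ_i C(r_i, 2) ≥ 120·C(z/120, 2) = z(z − 120)/(2·120), giving z² − 120z − 120·38·37 ≤ 0 and hence z ≤ (1/2)[120 + √(14400 + 4·168720)] = (1/2)[120 + √689280] ≈ (1/2)(120 + 830.2289) = 475.1144.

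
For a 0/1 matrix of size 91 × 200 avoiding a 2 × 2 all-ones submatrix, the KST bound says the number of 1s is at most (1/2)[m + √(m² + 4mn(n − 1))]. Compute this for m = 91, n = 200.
z(91, 200; 2, 2) ≤ (1/2)[91 + √(91² + 4·91·200·199)] = (1/2)[91 + √14495481] = 1949.1466

Kővári–Sós–Turán: let r_1, ..., r_91 be the row sums and z = Σ r_i the total number of 1s. Each pair of columns can share at most one row with both entries 1 (else a 2×2 all-ones block appears), so Σ_i C(r_i, 2) ≤ C(200, 2) = 19900. By convexity Σ_i C(r_i, 2) ≥ 91·C(z/91, 2) = z(z − 91)/(2·91), giving z² − 91z − 91·200·199 ≤ 0 and hence z ≤ (1/2)[91 + √(8281 + 4·3621800)] = (1/2)[91 + √14495481] ≈ (1/2)(91 + 3807.2931) = 1949.1466.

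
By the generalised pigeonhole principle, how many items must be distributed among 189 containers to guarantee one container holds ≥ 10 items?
n = (10 − 1)·189 + 1 = 1702

By the generalised pigeonhole principle, to guarantee some box contains ≥ r objects we need more than (r − 1) · k objects total. Threshold: n = (r − 1) · k + 1. With r = 10 and k = 189: n = 9 · 189 + 1 = 1701 + 1 = 1702. For n = 1701 = 9 · 189, we can put exactly 9 objects in every box, avoiding 10 in any single one — so 1702 is tight.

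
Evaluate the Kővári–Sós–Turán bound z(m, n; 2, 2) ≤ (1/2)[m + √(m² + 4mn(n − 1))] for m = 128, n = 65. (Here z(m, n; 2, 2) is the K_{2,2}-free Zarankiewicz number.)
z(128, 65; 2, 2) ≤ (1/2)[128 + √(128² + 4·128·65·64)] = (1/2)[128 + √2146304] = 796.5135

Kővári–Sós–Turán: let r_1, ..., r_128 be the row sums and z = Σ r_i the total number of 1s. Each pair of columns can share at most one row with both entries 1 (else a 2×2 all-ones block appears), so Σ_i C(r_i, 2) ≤ C(65, 2) = 2080. By convexity Σ_i C(r_i, 2) ≥ 128·C(z/128, 2) = z(z − 128)/(2·128), giving z² − 128z − 128·65·64 ≤ 0 and hence z ≤ (1/2)[128 + √(16384 + 4·532480)] = (1/2)[128 + √2146304] ≈ (1/2)(128 + 1465.027) = 796.5135.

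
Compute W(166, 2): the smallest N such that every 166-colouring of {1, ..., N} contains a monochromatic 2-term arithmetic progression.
W(166, 2) = 166 + 1 = 167

A 2-term AP is any pair of integers, so a monochromatic 2-AP exists iff some colour is used at least twice. With 166 colours, the colouring i ↦ i on {1, ..., 166} uses each colour once, avoiding any monochromatic pair, so W(166, 2) > 166. For {1, ..., 167}, pigeonhole forces two integers of the same colour, which form a monochromatic 2-AP. Hence W(166, 2) = 167.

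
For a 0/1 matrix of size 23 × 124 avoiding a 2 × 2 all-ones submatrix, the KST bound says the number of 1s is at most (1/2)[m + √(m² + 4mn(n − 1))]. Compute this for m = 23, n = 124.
z(23, 124; 2, 2) ≤ (1/2)[23 + √(23² + 4·23·124·123)] = (1/2)[23 + √1403713] = 603.892

Kővári–Sós–Turán: let r_1, ..., r_23 be the row sums and z = Σ r_i the total number of 1s. Each pair of columns can share at most one row with both entries 1 (else a 2×2 all-ones block appears), so Σ_i C(r_i, 2) ≤ C(124, 2) = 7626. By convexity Σ_i C(r_i, 2) ≥ 23·C(z/23, 2) = z(z − 23)/(2·23), giving z² − 23z − 23·124·123 ≤ 0 and hence z ≤ (1/2)[23 + √(529 + 4·350796)] = (1/2)[23 + √1403713] ≈ (1/2)(23 + 1184.7839) = 603.892.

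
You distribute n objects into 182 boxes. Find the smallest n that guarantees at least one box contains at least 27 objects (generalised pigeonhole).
n = (27 − 1)·182 + 1 = 4733

By the generalised pigeonhole principle, to guarantee some box contains ≥ r objects we need more than (r − 1) · k objects total. Threshold: n = (r − 1) · k + 1. With r = 27 and k = 182: n = 26 · 182 + 1 = 4732 + 1 = 4733. For n = 4732 = 26 · 182, we can put exactly 26 objects in every box, avoiding 27 in any single one — so 4733 is tight.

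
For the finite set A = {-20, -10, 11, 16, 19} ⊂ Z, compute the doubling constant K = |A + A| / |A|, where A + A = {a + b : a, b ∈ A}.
K = |A + A| / |A| = 15/5 = 3

Enumerate A + A = {a + b : a, b ∈ A}. With |A| = 5, there are |A|^2 = 25 ordered sum pairs; collecting distinct values, A + A = {-40, -30, -20, -9, -4, -1, 1, 6, 9, 22, 27, 30, 32, 35, 38}, so |A + A| = 15. Thus K = 15/5 = 3. For comparison, the minimum possible |A + A| over all 5-element sets is 2·5 − 1 = 9 (so min K = 9/5), attained only by arithmetic progressions.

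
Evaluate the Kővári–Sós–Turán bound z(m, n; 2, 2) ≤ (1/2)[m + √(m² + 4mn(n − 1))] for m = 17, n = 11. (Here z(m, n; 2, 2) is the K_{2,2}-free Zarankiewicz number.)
z(17, 11; 2, 2) ≤ (1/2)[17 + √(17² + 4·17·11·10)] = (1/2)[17 + √7769] = 52.571

Kővári–Sós–Turán: let r_1, ..., r_17 be the row sums and z = Σ r_i the total number of 1s. Each pair of columns can share at most one row with both entries 1 (else a 2×2 all-ones block appears), so Σ_i C(r_i, 2) ≤ C(11, 2) = 55. By convexity Σ_i C(r_i, 2) ≥ 17·C(z/17, 2) = z(z − 17)/(2·17), giving z² − 17z − 17·11·10 ≤ 0 and hence z ≤ (1/2)[17 + √(289 + 4·1870)] = (1/2)[17 + √7769] ≈ (1/2)(17 + 88.1419) = 52.571.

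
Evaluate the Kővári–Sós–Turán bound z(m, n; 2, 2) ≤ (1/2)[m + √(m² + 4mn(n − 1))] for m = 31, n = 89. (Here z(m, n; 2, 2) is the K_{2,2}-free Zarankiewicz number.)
z(31, 89; 2, 2) ≤ (1/2)[31 + √(31² + 4·31·89·88)] = (1/2)[31 + √972129] = 508.483

Kővári–Sós–Turán: let r_1, ..., r_31 be the row sums and z = Σ r_i the total number of 1s. Each pair of columns can share at most one row with both entries 1 (else a 2×2 all-ones block appears), so Σ_i C(r_i, 2) ≤ C(89, 2) = 3916. By convexity Σ_i C(r_i, 2) ≥ 31·C(z/31, 2) = z(z − 31)/(2·31), giving z² − 31z − 31·89·88 ≤ 0 and hence z ≤ (1/2)[31 + √(961 + 4·242792)] = (1/2)[31 + √972129] ≈ (1/2)(31 + 985.966) = 508.483.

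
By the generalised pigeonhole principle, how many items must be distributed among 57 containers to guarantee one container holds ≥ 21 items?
n = (21 − 1)·57 + 1 = 1141

By the generalised pigeonhole principle, to guarantee some box contains ≥ r objects we need more than (r − 1) · k objects total. Threshold: n = (r − 1) · k + 1. With r = 21 and k = 57: n = 20 · 57 + 1 = 1140 + 1 = 1141. For n = 1140 = 20 · 57, we can put exactly 20 objects in every box, avoiding 21 in any single one — so 1141 is tight.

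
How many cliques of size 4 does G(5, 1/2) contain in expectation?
E[# K_4] = C(5, 4) · (1/2)^C(4, 2) = 5 / 2^6 = 0.078125

For each 4-subset S of vertices (there are C(5, 4) = 5 such S), let X_S = 1 if S induces a K_4 (all C(4, 2) = 6 edges present). Then P(X_S = 1) = (1/2)^6 = 1/64. By linearity of expectation, E[# K_4] = C(5, 4) · (1/2)^6 = 5 / 64 = 0.078125.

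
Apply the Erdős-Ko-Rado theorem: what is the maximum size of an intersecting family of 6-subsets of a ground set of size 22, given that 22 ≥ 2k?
max |F| = C(21, 5) = 20349

Erdős-Ko-Rado (1961): when n ≥ 2k, max |F| = C(n−1, k−1). The bound is attained by the star {A : i ∈ A} for any fixed i ∈ [n]. Here C(22−1, 6−1) = C(21, 5) = 20349.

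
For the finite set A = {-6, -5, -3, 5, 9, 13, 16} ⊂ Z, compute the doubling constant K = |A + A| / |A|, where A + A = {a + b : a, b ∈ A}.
K = |A + A| / |A| = 25/7

Enumerate A + A = {a + b : a, b ∈ A}. With |A| = 7, there are |A|^2 = 49 ordered sum pairs; collecting distinct values, A + A = {-12, -11, -10, -9, -8, -6, -1, 0, 2, 3, 4, 6, 7, 8, 10, 11, 13, 14, 18, 21, 22, 25, 26, 29, 32}, so |A + A| = 25. Thus K = 25/7. For comparison, the minimum possible |A + A| over all 7-element sets is 2·7 − 1 = 13 (so min K = 13/7), attained only by arithmetic progressions.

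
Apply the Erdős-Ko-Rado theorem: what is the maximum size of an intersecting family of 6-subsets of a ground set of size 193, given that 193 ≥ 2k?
max |F| = C(192, 5) = 2063130048

The Erdős-Ko-Rado theorem states: for n ≥ 2k, an intersecting family of k-subsets of an n-element set has size at most C(n − 1, k − 1), with equality for 'star' families {A ⊆ [n] : |A| = k, i ∈ A} (fix an element i). For n = 193, k = 6: C(192, 5) = 2063130048.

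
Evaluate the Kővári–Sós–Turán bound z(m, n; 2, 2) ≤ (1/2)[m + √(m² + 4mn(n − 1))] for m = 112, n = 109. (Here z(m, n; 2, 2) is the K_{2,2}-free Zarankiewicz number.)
z(112, 109; 2, 2) ≤ (1/2)[112 + √(112² + 4·112·109·108)] = (1/2)[112 + √5286400] = 1205.6086

Kővári–Sós–Turán: let r_1, ..., r_112 be the row sums and z = Σ r_i the total number of 1s. Each pair of columns can share at most one row with both entries 1 (else a 2×2 all-ones block appears), so Σ_i C(r_i, 2) ≤ C(109, 2) = 5886. By convexity Σ_i C(r_i, 2) ≥ 112·C(z/112, 2) = z(z − 112)/(2·112), giving z² − 112z − 112·109·108 ≤ 0 and hence z ≤ (1/2)[112 + √(12544 + 4·1318464)] = (1/2)[112 + √5286400] ≈ (1/2)(112 + 2299.2173) = 1205.6086.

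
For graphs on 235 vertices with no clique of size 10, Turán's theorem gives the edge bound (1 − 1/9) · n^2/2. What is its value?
Turán density bound = (8/9) · 235^2/2 = 220900/9 ≈ 24544.4444

Turán's theorem: ex(n, K_{r+1}) is achieved by the complete r-partite Turán graph T(n, r) with parts as balanced as possible, and is at most (1 − 1/r) · n^2/2. For r = 9, n = 235: the density bound is (8/9) · 55225/2 = 220900/9 ≈ 24544.4444. The integer-valued extremum is e(T(235, 9)) = 24544, which is strictly less than the density bound 220900/9 since 9 ∤ 235 (the parts of T(235, 9) cannot all be equal).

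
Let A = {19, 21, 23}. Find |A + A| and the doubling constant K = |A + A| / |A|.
K = |A + A| / |A| = 5/3

Enumerate A + A = {a + b : a, b ∈ A}. With |A| = 3, there are |A|^2 = 9 ordered sum pairs; collecting distinct values, A + A = {38, 40, 42, 44, 46}, so |A + A| = 5. Thus K = 5/3. Here |A + A| = 2|A| − 1 = 5, the minimum possible — so K = 5/3 is minimal, which holds iff A is an arithmetic progression.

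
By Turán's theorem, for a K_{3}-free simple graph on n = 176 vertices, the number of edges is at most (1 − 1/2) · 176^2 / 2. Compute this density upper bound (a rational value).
Turán density bound = (1/2) · 176^2/2 = 7744

Turán's theorem: ex(n, K_{r+1}) is achieved by the complete r-partite Turán graph T(n, r) with parts as balanced as possible, and is at most (1 − 1/r) · n^2/2. For r = 2, n = 176: the density bound is (1/2) · 30976/2 = 7744. Since 2 ∣ 176, the Turán graph T(176, 2) has parts of equal size 88, and its edge count e(T(176, 2)) = 7744 attains the density bound exactly.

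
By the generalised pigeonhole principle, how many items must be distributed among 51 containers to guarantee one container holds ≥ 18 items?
n = (18 − 1)·51 + 1 = 868

By the generalised pigeonhole principle, to guarantee some box contains ≥ r objects we need more than (r − 1) · k objects total. Threshold: n = (r − 1) · k + 1. With r = 18 and k = 51: n = 17 · 51 + 1 = 867 + 1 = 868. For n = 867 = 17 · 51, we can put exactly 17 objects in every box, avoiding 18 in any single one — so 868 is tight.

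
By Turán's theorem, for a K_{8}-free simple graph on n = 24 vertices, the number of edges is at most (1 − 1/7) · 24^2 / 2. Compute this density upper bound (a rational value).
Turán density bound = (6/7) · 24^2/2 = 1728/7 ≈ 246.8571

Turán's theorem: ex(n, K_{r+1}) is achieved by the complete r-partite Turán graph T(n, r) with parts as balanced as possible, and is at most (1 − 1/r) · n^2/2. For r = 7, n = 24: the density bound is (6/7) · 576/2 = 1728/7 ≈ 246.8571. The integer-valued extremum is e(T(24, 7)) = 246, which is strictly less than the density bound 1728/7 since 7 ∤ 24 (the parts of T(24, 7) cannot all be equal).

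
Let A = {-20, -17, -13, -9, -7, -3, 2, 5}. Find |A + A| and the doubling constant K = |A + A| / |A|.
K = |A + A| / |A| = 30/8 = 15/4

Enumerate A + A = {a + b : a, b ∈ A}. With |A| = 8, there are |A|^2 = 64 ordered sum pairs; collecting distinct values, A + A = {-40, -37, -34, -33, -30, -29, -27, -26, -24, -23, -22, -20, -18, -16, -15, -14, -12, -11, -10, -8, -7, -6, -5, -4, -2, -1, 2, 4, 7, 10}, so |A + A| = 30. Thus K = 30/8 = 15/4. For comparison, the minimum possible |A + A| over all 8-element sets is 2·8 − 1 = 15 (so min K = 15/8), attained only by arithmetic progressions.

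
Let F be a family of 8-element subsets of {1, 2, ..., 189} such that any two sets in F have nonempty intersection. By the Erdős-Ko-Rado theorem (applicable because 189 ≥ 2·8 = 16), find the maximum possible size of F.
max |F| = C(188, 7) = 1470936391496

Erdős-Ko-Rado (1961): when n ≥ 2k, max |F| = C(n−1, k−1). The bound is attained by the star {A : i ∈ A} for any fixed i ∈ [n]. Here C(189−1, 8−1) = C(188, 7) = 1470936391496.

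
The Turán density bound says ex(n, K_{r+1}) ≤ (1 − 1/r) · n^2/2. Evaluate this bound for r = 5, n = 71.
Turán density bound = (4/5) · 71^2/2 = 10082/5 ≈ 2016.4

Turán's theorem: ex(n, K_{r+1}) is achieved by the complete r-partite Turán graph T(n, r) with parts as balanced as possible, and is at most (1 − 1/r) · n^2/2. For r = 5, n = 71: the density bound is (4/5) · 5041/2 = 10082/5 ≈ 2016.4. The integer-valued extremum is e(T(71, 5)) = 2016, which is strictly less than the density bound 10082/5 since 5 ∤ 71 (the parts of T(71, 5) cannot all be equal).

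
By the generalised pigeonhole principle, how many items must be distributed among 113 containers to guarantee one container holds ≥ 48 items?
n = (48 − 1)·113 + 1 = 5312

By the generalised pigeonhole principle, to guarantee some box contains ≥ r objects we need more than (r − 1) · k objects total. Threshold: n = (r − 1) · k + 1. With r = 48 and k = 113: n = 47 · 113 + 1 = 5311 + 1 = 5312. For n = 5311 = 47 · 113, we can put exactly 47 objects in every box, avoiding 48 in any single one — so 5312 is tight.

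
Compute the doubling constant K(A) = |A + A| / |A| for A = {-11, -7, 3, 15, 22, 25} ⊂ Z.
K = |A + A| / |A| = 20/6 = 10/3

Enumerate A + A = {a + b : a, b ∈ A}. With |A| = 6, there are |A|^2 = 36 ordered sum pairs; collecting distinct values, A + A = {-22, -18, -14, -8, -4, 4, 6, 8, 11, 14, 15, 18, 25, 28, 30, 37, 40, 44, 47, 50}, so |A + A| = 20. Thus K = 20/6 = 10/3. For comparison, the minimum possible |A + A| over all 6-element sets is 2·6 − 1 = 11 (so min K = 11/6), attained only by arithmetic progressions.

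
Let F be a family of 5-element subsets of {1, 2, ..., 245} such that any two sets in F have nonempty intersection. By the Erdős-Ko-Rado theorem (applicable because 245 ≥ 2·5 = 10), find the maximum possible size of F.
max |F| = C(244, 4) = 144084501

The Erdős-Ko-Rado theorem states: for n ≥ 2k, an intersecting family of k-subsets of an n-element set has size at most C(n − 1, k − 1), with equality for 'star' families {A ⊆ [n] : |A| = k, i ∈ A} (fix an element i). For n = 245, k = 5: C(244, 4) = 144084501.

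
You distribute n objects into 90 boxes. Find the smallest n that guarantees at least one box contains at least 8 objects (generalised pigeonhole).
n = (8 − 1)·90 + 1 = 631

By the generalised pigeonhole principle, to guarantee some box contains ≥ r objects we need more than (r − 1) · k objects total. Threshold: n = (r − 1) · k + 1. With r = 8 and k = 90: n = 7 · 90 + 1 = 630 + 1 = 631. For n = 630 = 7 · 90, we can put exactly 7 objects in every box, avoiding 8 in any single one — so 631 is tight.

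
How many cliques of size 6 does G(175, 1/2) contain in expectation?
E[# K_6] = C(175, 6) · (1/2)^C(6, 2) = 36582584325 / 2^15 ≈ 1116411.875153

For each 6-subset S of vertices (there are C(175, 6) = 36582584325 such S), let X_S = 1 if S induces a K_6 (all C(6, 2) = 15 edges present). Then P(X_S = 1) = (1/2)^15 = 1/32768. By linearity of expectation, E[# K_6] = C(175, 6) · (1/2)^15 = 36582584325 / 32768 ≈ 1116411.875153.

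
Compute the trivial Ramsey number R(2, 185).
R(2, 185) = 185

R(2, k) = k for all k ≥ 2: in a 2-colouring of K_k, either some edge is red (a red K_2) or all edges are blue (a blue K_k). And K_{184} coloured all-blue has no blue K_185, so R(2, 185) > 184. Hence R(2, 185) = 185.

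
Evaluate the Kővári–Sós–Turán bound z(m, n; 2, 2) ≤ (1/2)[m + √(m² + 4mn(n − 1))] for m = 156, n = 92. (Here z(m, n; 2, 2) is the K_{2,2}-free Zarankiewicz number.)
z(156, 92; 2, 2) ≤ (1/2)[156 + √(156² + 4·156·92·91)] = (1/2)[156 + √5248464] = 1223.4763

Kővári–Sós–Turán: let r_1, ..., r_156 be the row sums and z = Σ r_i the total number of 1s. Each pair of columns can share at most one row with both entries 1 (else a 2×2 all-ones block appears), so Σ_i C(r_i, 2) ≤ C(92, 2) = 4186. By convexity Σ_i C(r_i, 2) ≥ 156·C(z/156, 2) = z(z − 156)/(2·156), giving z² − 156z − 156·92·91 ≤ 0 and hence z ≤ (1/2)[156 + √(24336 + 4·1306032)] = (1/2)[156 + √5248464] ≈ (1/2)(156 + 2290.9526) = 1223.4763.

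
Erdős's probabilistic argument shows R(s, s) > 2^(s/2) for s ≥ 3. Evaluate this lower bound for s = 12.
2^(12/2) = 64; so R(12, 12) > 64

Colour each edge of K_n uniformly at random with red/blue. The expected number of monochromatic K_12 is C(n, 12) · 2 · 2^(−C(12,2)). If C(n, 12) · 2^(1 − C(12,2)) < 1, then with positive probability no monochromatic K_12 exists, so R(12, 12) > n. The standard estimate C(n, 12) ≤ n^12/12! shows this inequality holds whenever n ≤ 2^(12/2) (since 12! · 2^(C(12,2) − 1) > 2^(12^2/2) ≥ n^12). Hence R(12, 12) > 2^(12/2) = 64.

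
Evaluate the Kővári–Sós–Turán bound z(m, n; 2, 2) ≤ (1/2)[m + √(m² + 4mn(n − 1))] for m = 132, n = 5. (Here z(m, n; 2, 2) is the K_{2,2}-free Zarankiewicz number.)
z(132, 5; 2, 2) ≤ (1/2)[132 + √(132² + 4·132·5·4)] = (1/2)[132 + √27984] = 149.6421

Kővári–Sós–Turán: let r_1, ..., r_132 be the row sums and z = Σ r_i the total number of 1s. Each pair of columns can share at most one row with both entries 1 (else a 2×2 all-ones block appears), so Σ_i C(r_i, 2) ≤ C(5, 2) = 10. By convexity Σ_i C(r_i, 2) ≥ 132·C(z/132, 2) = z(z − 132)/(2·132), giving z² − 132z − 132·5·4 ≤ 0 and hence z ≤ (1/2)[132 + √(17424 + 4·2640)] = (1/2)[132 + √27984] ≈ (1/2)(132 + 167.2842) = 149.6421.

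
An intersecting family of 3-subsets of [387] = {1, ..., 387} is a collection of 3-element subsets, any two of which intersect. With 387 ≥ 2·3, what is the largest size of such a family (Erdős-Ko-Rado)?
max |F| = C(386, 2) = 74305

Erdős-Ko-Rado (1961): when n ≥ 2k, max |F| = C(n−1, k−1). The bound is attained by the star {A : i ∈ A} for any fixed i ∈ [n]. Here C(387−1, 3−1) = C(386, 2) = 74305.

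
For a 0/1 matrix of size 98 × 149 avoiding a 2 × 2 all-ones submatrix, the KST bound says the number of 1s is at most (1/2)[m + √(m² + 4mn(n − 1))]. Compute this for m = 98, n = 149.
z(98, 149; 2, 2) ≤ (1/2)[98 + √(98² + 4·98·149·148)] = (1/2)[98 + √8653988] = 1519.8831

Kővári–Sós–Turán: let r_1, ..., r_98 be the row sums and z = Σ r_i the total number of 1s. Each pair of columns can share at most one row with both entries 1 (else a 2×2 all-ones block appears), so Σ_i C(r_i, 2) ≤ C(149, 2) = 11026. By convexity Σ_i C(r_i, 2) ≥ 98·C(z/98, 2) = z(z − 98)/(2·98), giving z² − 98z − 98·149·148 ≤ 0 and hence z ≤ (1/2)[98 + √(9604 + 4·2161096)] = (1/2)[98 + √8653988] ≈ (1/2)(98 + 2941.7661) = 1519.8831.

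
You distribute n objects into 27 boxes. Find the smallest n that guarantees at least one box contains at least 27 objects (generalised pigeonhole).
n = (27 − 1)·27 + 1 = 703

By the generalised pigeonhole principle, to guarantee some box contains ≥ r objects we need more than (r − 1) · k objects total. Threshold: n = (r − 1) · k + 1. With r = 27 and k = 27: n = 26 · 27 + 1 = 702 + 1 = 703. For n = 702 = 26 · 27, we can put exactly 26 objects in every box, avoiding 27 in any single one — so 703 is tight.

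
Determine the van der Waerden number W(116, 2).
W(116, 2) = 116 + 1 = 117

A 2-term AP is any pair of integers, so a monochromatic 2-AP exists iff some colour is used at least twice. With 116 colours, the colouring i ↦ i on {1, ..., 116} uses each colour once, avoiding any monochromatic pair, so W(116, 2) > 116. For {1, ..., 117}, pigeonhole forces two integers of the same colour, which form a monochromatic 2-AP. Hence W(116, 2) = 117.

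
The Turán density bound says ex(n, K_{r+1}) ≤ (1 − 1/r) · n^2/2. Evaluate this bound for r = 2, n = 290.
Turán density bound = (1/2) · 290^2/2 = 21025

Turán's theorem: ex(n, K_{r+1}) is achieved by the complete r-partite Turán graph T(n, r) with parts as balanced as possible, and is at most (1 − 1/r) · n^2/2. For r = 2, n = 290: the density bound is (1/2) · 84100/2 = 21025. Since 2 ∣ 290, the Turán graph T(290, 2) has parts of equal size 145, and its edge count e(T(290, 2)) = 21025 attains the density bound exactly.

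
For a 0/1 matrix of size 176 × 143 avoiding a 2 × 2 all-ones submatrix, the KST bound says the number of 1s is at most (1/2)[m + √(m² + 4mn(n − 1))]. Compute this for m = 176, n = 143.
z(176, 143; 2, 2) ≤ (1/2)[176 + √(176² + 4·176·143·142)] = (1/2)[176 + √14326400] = 1980.5116

Kővári–Sós–Turán: let r_1, ..., r_176 be the row sums and z = Σ r_i the total number of 1s. Each pair of columns can share at most one row with both entries 1 (else a 2×2 all-ones block appears), so Σ_i C(r_i, 2) ≤ C(143, 2) = 10153. By convexity Σ_i C(r_i, 2) ≥ 176·C(z/176, 2) = z(z − 176)/(2·176), giving z² − 176z − 176·143·142 ≤ 0 and hence z ≤ (1/2)[176 + √(30976 + 4·3573856)] = (1/2)[176 + √14326400] ≈ (1/2)(176 + 3785.0231) = 1980.5116.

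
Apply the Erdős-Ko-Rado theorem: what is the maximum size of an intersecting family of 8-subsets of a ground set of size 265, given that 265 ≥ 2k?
max |F| = C(264, 7) = 16366799252232

The Erdős-Ko-Rado theorem states: for n ≥ 2k, an intersecting family of k-subsets of an n-element set has size at most C(n − 1, k − 1), with equality for 'star' families {A ⊆ [n] : |A| = k, i ∈ A} (fix an element i). For n = 265, k = 8: C(264, 7) = 16366799252232.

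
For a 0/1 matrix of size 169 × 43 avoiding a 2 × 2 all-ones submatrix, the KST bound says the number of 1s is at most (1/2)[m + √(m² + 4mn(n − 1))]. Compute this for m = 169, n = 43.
z(169, 43; 2, 2) ≤ (1/2)[169 + √(169² + 4·169·43·42)] = (1/2)[169 + √1249417] = 643.3866

Kővári–Sós–Turán: let r_1, ..., r_169 be the row sums and z = Σ r_i the total number of 1s. Each pair of columns can share at most one row with both entries 1 (else a 2×2 all-ones block appears), so Σ_i C(r_i, 2) ≤ C(43, 2) = 903. By convexity Σ_i C(r_i, 2) ≥ 169·C(z/169, 2) = z(z − 169)/(2·169), giving z² − 169z − 169·43·42 ≤ 0 and hence z ≤ (1/2)[169 + √(28561 + 4·305214)] = (1/2)[169 + √1249417] ≈ (1/2)(169 + 1117.7732) = 643.3866.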